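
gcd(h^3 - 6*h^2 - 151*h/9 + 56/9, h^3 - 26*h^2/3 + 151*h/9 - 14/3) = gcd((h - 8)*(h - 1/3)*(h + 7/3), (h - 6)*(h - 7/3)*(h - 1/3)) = h - 1/3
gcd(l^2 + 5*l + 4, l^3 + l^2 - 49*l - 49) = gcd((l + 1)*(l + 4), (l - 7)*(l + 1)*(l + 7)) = l + 1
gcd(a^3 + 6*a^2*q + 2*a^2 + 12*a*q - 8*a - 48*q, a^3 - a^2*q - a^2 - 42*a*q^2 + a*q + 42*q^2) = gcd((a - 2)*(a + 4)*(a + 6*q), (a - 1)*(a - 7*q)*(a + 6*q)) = a + 6*q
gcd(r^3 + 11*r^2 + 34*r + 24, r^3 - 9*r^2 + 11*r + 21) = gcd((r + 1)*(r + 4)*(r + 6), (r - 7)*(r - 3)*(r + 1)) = r + 1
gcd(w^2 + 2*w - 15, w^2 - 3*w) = w - 3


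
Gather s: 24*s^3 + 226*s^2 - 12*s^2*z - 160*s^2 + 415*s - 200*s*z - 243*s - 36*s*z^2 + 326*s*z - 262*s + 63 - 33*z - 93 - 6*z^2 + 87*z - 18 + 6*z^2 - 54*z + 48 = 24*s^3 + s^2*(66 - 12*z) + s*(-36*z^2 + 126*z - 90)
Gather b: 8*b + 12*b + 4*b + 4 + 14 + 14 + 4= 24*b + 36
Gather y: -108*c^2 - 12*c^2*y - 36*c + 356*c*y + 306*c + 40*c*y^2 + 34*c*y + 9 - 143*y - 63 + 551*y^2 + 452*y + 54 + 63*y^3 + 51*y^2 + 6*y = -108*c^2 + 270*c + 63*y^3 + y^2*(40*c + 602) + y*(-12*c^2 + 390*c + 315)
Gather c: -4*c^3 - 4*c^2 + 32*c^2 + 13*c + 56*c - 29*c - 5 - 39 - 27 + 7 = -4*c^3 + 28*c^2 + 40*c - 64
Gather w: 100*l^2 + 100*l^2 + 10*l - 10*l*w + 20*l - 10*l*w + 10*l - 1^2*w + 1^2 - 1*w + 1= 200*l^2 + 40*l + w*(-20*l - 2) + 2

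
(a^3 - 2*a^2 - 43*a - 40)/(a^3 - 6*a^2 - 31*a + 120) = (a + 1)/(a - 3)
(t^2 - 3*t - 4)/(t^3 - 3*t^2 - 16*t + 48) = (t + 1)/(t^2 + t - 12)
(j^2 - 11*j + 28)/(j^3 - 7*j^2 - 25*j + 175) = (j - 4)/(j^2 - 25)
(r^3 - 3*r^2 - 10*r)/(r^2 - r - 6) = r*(r - 5)/(r - 3)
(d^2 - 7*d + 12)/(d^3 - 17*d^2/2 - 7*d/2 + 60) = 2*(d - 4)/(2*d^2 - 11*d - 40)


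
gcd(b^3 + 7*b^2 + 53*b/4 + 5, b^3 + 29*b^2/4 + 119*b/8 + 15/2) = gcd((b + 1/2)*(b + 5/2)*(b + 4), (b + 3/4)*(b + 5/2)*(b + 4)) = b^2 + 13*b/2 + 10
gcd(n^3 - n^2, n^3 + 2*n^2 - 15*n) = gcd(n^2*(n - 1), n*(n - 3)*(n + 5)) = n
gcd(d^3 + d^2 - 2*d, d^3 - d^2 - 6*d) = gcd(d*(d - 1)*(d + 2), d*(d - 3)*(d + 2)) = d^2 + 2*d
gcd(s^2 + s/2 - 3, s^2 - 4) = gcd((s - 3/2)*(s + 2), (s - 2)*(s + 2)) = s + 2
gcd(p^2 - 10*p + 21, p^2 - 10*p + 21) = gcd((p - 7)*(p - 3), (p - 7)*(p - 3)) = p^2 - 10*p + 21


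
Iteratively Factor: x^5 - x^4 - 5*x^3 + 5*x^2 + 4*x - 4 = (x + 1)*(x^4 - 2*x^3 - 3*x^2 + 8*x - 4) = (x - 1)*(x + 1)*(x^3 - x^2 - 4*x + 4) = (x - 1)*(x + 1)*(x + 2)*(x^2 - 3*x + 2) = (x - 2)*(x - 1)*(x + 1)*(x + 2)*(x - 1)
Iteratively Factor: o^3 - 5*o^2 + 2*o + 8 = (o - 4)*(o^2 - o - 2) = (o - 4)*(o + 1)*(o - 2)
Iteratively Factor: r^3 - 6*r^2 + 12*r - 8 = (r - 2)*(r^2 - 4*r + 4) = (r - 2)^2*(r - 2)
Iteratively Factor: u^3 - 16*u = (u - 4)*(u^2 + 4*u) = (u - 4)*(u + 4)*(u)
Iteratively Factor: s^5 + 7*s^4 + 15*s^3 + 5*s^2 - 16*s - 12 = (s + 2)*(s^4 + 5*s^3 + 5*s^2 - 5*s - 6) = (s + 1)*(s + 2)*(s^3 + 4*s^2 + s - 6) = (s + 1)*(s + 2)^2*(s^2 + 2*s - 3) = (s - 1)*(s + 1)*(s + 2)^2*(s + 3)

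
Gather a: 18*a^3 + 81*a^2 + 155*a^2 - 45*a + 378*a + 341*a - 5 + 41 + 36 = 18*a^3 + 236*a^2 + 674*a + 72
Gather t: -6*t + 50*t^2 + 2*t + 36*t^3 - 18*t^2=36*t^3 + 32*t^2 - 4*t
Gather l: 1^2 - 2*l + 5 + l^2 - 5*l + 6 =l^2 - 7*l + 12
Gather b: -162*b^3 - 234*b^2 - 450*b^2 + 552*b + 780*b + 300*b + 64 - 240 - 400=-162*b^3 - 684*b^2 + 1632*b - 576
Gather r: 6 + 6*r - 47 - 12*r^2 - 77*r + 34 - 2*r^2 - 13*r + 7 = -14*r^2 - 84*r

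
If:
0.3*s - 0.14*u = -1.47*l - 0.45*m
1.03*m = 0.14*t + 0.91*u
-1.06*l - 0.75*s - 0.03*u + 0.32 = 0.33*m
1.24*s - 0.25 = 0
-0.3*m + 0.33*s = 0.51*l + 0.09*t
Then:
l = -0.25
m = 1.16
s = 0.20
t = -1.72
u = 1.57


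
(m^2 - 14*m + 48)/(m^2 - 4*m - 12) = (m - 8)/(m + 2)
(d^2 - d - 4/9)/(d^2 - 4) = (d^2 - d - 4/9)/(d^2 - 4)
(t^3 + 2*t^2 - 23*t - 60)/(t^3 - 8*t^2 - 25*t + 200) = (t^2 + 7*t + 12)/(t^2 - 3*t - 40)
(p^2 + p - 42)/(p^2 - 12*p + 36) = (p + 7)/(p - 6)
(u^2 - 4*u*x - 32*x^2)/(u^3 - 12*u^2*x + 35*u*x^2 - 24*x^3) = (u + 4*x)/(u^2 - 4*u*x + 3*x^2)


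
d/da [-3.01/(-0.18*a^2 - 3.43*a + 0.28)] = (-1.0836*a - 10.3243)/(0.18*a^2 + 3.43*a - 0.28)^2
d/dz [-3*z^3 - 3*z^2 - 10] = 3*z*(-3*z - 2)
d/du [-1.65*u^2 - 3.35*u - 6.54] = -3.3*u - 3.35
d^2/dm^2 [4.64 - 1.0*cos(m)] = 1.0*cos(m)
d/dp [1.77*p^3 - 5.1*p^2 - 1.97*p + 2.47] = 5.31*p^2 - 10.2*p - 1.97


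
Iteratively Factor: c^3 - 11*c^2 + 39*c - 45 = (c - 3)*(c^2 - 8*c + 15) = (c - 3)^2*(c - 5)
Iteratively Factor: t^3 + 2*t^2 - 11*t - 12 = (t - 3)*(t^2 + 5*t + 4) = (t - 3)*(t + 1)*(t + 4)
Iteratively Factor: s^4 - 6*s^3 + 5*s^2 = (s)*(s^3 - 6*s^2 + 5*s) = s*(s - 1)*(s^2 - 5*s) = s*(s - 5)*(s - 1)*(s)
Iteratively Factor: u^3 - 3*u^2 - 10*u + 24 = (u + 3)*(u^2 - 6*u + 8) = (u - 4)*(u + 3)*(u - 2)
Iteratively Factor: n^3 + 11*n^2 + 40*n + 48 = (n + 3)*(n^2 + 8*n + 16) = (n + 3)*(n + 4)*(n + 4)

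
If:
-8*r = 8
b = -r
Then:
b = 1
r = -1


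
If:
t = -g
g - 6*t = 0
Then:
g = 0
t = 0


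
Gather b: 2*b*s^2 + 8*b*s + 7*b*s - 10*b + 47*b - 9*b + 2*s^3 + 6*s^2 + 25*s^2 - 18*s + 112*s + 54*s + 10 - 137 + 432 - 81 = b*(2*s^2 + 15*s + 28) + 2*s^3 + 31*s^2 + 148*s + 224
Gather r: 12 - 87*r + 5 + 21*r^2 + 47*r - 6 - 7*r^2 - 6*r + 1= 14*r^2 - 46*r + 12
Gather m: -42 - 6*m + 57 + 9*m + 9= 3*m + 24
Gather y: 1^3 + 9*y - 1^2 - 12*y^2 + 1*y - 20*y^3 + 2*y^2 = -20*y^3 - 10*y^2 + 10*y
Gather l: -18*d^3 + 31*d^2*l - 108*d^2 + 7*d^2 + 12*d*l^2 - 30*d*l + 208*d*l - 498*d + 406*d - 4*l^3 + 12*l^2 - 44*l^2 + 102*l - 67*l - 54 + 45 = -18*d^3 - 101*d^2 - 92*d - 4*l^3 + l^2*(12*d - 32) + l*(31*d^2 + 178*d + 35) - 9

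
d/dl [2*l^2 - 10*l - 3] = 4*l - 10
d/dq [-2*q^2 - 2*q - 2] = -4*q - 2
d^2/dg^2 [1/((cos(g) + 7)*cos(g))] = (-(1 - cos(2*g))^2 + 105*cos(g)/4 - 51*cos(2*g)/2 - 21*cos(3*g)/4 + 153/2)/((cos(g) + 7)^3*cos(g)^3)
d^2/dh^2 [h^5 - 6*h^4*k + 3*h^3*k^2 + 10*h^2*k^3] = 20*h^3 - 72*h^2*k + 18*h*k^2 + 20*k^3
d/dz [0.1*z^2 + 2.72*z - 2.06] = 0.2*z + 2.72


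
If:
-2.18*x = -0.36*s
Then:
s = 6.05555555555556*x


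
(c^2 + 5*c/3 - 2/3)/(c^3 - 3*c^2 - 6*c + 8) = (c - 1/3)/(c^2 - 5*c + 4)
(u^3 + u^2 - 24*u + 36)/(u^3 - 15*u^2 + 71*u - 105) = (u^2 + 4*u - 12)/(u^2 - 12*u + 35)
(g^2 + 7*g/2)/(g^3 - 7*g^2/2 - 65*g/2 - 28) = g/(g^2 - 7*g - 8)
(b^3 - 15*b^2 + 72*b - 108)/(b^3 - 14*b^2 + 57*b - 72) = (b^2 - 12*b + 36)/(b^2 - 11*b + 24)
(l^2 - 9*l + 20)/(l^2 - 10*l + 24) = (l - 5)/(l - 6)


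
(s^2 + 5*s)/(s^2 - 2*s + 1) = s*(s + 5)/(s^2 - 2*s + 1)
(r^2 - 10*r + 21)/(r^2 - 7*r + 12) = (r - 7)/(r - 4)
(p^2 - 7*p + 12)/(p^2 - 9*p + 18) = (p - 4)/(p - 6)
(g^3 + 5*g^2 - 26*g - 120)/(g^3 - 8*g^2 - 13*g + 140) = (g + 6)/(g - 7)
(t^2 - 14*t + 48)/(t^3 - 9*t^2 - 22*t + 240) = 1/(t + 5)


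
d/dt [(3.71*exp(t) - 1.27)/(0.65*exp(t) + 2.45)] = 9.915*exp(t)/(0.65*exp(t) + 2.45)^2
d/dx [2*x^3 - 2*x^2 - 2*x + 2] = 6*x^2 - 4*x - 2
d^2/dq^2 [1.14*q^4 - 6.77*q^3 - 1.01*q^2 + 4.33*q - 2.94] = 13.68*q^2 - 40.62*q - 2.02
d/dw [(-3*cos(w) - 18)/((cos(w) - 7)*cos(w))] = 3*(-sin(w) + 42*sin(w)/cos(w)^2 - 12*tan(w))/(cos(w) - 7)^2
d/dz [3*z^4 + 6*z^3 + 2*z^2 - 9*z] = 12*z^3 + 18*z^2 + 4*z - 9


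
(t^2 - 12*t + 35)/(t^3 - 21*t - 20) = (t - 7)/(t^2 + 5*t + 4)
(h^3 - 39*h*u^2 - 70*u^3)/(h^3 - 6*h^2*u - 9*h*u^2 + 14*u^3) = (-h - 5*u)/(-h + u)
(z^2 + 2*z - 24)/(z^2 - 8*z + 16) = (z + 6)/(z - 4)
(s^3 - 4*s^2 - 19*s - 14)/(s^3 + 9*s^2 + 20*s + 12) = (s - 7)/(s + 6)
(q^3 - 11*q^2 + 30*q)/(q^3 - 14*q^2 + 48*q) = (q - 5)/(q - 8)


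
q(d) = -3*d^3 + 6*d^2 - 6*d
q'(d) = -9*d^2 + 12*d - 6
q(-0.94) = 13.43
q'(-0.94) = -25.23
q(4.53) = -182.93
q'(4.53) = -136.33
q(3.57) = -81.45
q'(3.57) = -77.86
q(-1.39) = 27.99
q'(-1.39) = -40.07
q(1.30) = -4.25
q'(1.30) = -5.61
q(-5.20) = 615.26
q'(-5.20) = -311.76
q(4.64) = -198.35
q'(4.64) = -144.09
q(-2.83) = 133.03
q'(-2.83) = -112.04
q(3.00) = -45.00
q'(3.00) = -51.00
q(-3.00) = 153.00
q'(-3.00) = -123.00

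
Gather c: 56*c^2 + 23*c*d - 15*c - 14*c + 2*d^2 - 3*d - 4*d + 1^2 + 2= 56*c^2 + c*(23*d - 29) + 2*d^2 - 7*d + 3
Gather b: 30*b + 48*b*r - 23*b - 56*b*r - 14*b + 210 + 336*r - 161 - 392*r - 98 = b*(-8*r - 7) - 56*r - 49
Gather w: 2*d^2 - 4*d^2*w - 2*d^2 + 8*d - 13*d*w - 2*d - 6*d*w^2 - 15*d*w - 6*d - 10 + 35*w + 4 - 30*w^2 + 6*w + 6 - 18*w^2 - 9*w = w^2*(-6*d - 48) + w*(-4*d^2 - 28*d + 32)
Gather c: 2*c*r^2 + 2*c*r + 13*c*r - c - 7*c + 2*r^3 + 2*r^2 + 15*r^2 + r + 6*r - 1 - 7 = c*(2*r^2 + 15*r - 8) + 2*r^3 + 17*r^2 + 7*r - 8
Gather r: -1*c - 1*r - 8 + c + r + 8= 0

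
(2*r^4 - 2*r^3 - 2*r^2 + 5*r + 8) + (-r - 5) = 2*r^4 - 2*r^3 - 2*r^2 + 4*r + 3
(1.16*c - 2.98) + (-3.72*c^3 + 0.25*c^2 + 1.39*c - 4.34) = -3.72*c^3 + 0.25*c^2 + 2.55*c - 7.32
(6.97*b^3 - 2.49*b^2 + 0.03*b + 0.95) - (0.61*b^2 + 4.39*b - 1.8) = 6.97*b^3 - 3.1*b^2 - 4.36*b + 2.75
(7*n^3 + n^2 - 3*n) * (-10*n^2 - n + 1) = -70*n^5 - 17*n^4 + 36*n^3 + 4*n^2 - 3*n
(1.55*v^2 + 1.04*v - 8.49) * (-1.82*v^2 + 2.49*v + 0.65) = -2.821*v^4 + 1.9667*v^3 + 19.0489*v^2 - 20.4641*v - 5.5185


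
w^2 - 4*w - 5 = (w - 5)*(w + 1)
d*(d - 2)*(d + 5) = d^3 + 3*d^2 - 10*d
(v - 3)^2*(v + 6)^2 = v^4 + 6*v^3 - 27*v^2 - 108*v + 324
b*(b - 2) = b^2 - 2*b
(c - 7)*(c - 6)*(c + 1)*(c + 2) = c^4 - 10*c^3 + 5*c^2 + 100*c + 84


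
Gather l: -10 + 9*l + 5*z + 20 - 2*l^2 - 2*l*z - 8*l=-2*l^2 + l*(1 - 2*z) + 5*z + 10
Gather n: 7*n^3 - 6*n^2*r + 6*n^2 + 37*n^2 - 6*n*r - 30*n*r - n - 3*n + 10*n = 7*n^3 + n^2*(43 - 6*r) + n*(6 - 36*r)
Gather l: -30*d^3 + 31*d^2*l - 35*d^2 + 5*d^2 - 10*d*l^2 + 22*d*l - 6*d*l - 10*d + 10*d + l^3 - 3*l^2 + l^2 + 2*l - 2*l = -30*d^3 - 30*d^2 + l^3 + l^2*(-10*d - 2) + l*(31*d^2 + 16*d)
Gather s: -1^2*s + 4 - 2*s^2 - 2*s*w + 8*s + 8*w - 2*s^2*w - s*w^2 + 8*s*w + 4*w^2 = s^2*(-2*w - 2) + s*(-w^2 + 6*w + 7) + 4*w^2 + 8*w + 4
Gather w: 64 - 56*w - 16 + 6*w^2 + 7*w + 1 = 6*w^2 - 49*w + 49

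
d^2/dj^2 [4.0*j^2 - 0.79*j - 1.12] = 8.00000000000000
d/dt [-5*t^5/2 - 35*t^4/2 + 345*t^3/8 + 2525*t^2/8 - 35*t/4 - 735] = -25*t^4/2 - 70*t^3 + 1035*t^2/8 + 2525*t/4 - 35/4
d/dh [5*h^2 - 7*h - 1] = 10*h - 7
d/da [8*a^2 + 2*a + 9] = 16*a + 2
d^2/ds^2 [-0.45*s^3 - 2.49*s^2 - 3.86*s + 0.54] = -2.7*s - 4.98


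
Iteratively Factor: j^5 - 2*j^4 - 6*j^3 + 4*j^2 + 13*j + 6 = (j - 3)*(j^4 + j^3 - 3*j^2 - 5*j - 2) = (j - 3)*(j + 1)*(j^3 - 3*j - 2) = (j - 3)*(j - 2)*(j + 1)*(j^2 + 2*j + 1) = (j - 3)*(j - 2)*(j + 1)^2*(j + 1)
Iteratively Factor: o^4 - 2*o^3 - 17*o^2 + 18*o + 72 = (o - 3)*(o^3 + o^2 - 14*o - 24) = (o - 3)*(o + 2)*(o^2 - o - 12) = (o - 3)*(o + 2)*(o + 3)*(o - 4)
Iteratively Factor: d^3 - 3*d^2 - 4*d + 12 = (d + 2)*(d^2 - 5*d + 6) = (d - 3)*(d + 2)*(d - 2)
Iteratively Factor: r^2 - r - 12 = (r - 4)*(r + 3)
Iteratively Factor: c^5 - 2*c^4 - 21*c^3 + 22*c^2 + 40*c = (c)*(c^4 - 2*c^3 - 21*c^2 + 22*c + 40) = c*(c + 4)*(c^3 - 6*c^2 + 3*c + 10) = c*(c - 2)*(c + 4)*(c^2 - 4*c - 5) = c*(c - 2)*(c + 1)*(c + 4)*(c - 5)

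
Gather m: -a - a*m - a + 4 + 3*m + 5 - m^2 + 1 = -2*a - m^2 + m*(3 - a) + 10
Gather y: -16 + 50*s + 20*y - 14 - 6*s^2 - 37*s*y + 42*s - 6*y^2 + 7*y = -6*s^2 + 92*s - 6*y^2 + y*(27 - 37*s) - 30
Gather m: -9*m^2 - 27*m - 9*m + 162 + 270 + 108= -9*m^2 - 36*m + 540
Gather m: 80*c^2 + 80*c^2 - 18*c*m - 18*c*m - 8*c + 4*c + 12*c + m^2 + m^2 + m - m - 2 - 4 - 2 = 160*c^2 - 36*c*m + 8*c + 2*m^2 - 8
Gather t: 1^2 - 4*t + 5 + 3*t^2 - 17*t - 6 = 3*t^2 - 21*t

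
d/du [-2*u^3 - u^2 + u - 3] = -6*u^2 - 2*u + 1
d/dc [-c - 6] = -1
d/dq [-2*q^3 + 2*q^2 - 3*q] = -6*q^2 + 4*q - 3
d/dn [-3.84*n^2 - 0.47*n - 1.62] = -7.68*n - 0.47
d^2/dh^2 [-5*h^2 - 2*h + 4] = -10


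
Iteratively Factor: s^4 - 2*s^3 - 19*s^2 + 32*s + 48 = (s + 4)*(s^3 - 6*s^2 + 5*s + 12) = (s - 4)*(s + 4)*(s^2 - 2*s - 3) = (s - 4)*(s - 3)*(s + 4)*(s + 1)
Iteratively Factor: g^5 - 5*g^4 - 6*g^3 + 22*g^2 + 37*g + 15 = (g - 3)*(g^4 - 2*g^3 - 12*g^2 - 14*g - 5) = (g - 3)*(g + 1)*(g^3 - 3*g^2 - 9*g - 5) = (g - 5)*(g - 3)*(g + 1)*(g^2 + 2*g + 1) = (g - 5)*(g - 3)*(g + 1)^2*(g + 1)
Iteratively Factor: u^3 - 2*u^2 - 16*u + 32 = (u - 2)*(u^2 - 16) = (u - 2)*(u + 4)*(u - 4)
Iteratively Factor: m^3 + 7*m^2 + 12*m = (m + 3)*(m^2 + 4*m) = (m + 3)*(m + 4)*(m)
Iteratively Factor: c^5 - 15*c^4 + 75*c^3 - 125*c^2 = (c - 5)*(c^4 - 10*c^3 + 25*c^2) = (c - 5)^2*(c^3 - 5*c^2) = (c - 5)^3*(c^2) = c*(c - 5)^3*(c)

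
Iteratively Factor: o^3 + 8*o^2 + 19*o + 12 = (o + 3)*(o^2 + 5*o + 4) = (o + 1)*(o + 3)*(o + 4)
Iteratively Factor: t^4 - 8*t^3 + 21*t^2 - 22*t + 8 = (t - 1)*(t^3 - 7*t^2 + 14*t - 8) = (t - 1)^2*(t^2 - 6*t + 8) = (t - 4)*(t - 1)^2*(t - 2)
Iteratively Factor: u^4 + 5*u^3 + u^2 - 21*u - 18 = (u + 3)*(u^3 + 2*u^2 - 5*u - 6) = (u + 3)^2*(u^2 - u - 2) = (u - 2)*(u + 3)^2*(u + 1)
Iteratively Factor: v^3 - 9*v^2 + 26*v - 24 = (v - 4)*(v^2 - 5*v + 6) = (v - 4)*(v - 3)*(v - 2)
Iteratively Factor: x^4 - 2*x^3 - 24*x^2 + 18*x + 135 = (x + 3)*(x^3 - 5*x^2 - 9*x + 45) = (x - 3)*(x + 3)*(x^2 - 2*x - 15) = (x - 5)*(x - 3)*(x + 3)*(x + 3)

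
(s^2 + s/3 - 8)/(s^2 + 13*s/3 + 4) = (3*s - 8)/(3*s + 4)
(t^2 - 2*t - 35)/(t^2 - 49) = (t + 5)/(t + 7)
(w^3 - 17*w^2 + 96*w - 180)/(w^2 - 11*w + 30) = w - 6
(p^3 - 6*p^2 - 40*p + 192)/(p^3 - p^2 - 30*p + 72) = (p - 8)/(p - 3)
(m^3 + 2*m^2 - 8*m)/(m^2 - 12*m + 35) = m*(m^2 + 2*m - 8)/(m^2 - 12*m + 35)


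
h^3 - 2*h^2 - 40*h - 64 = (h - 8)*(h + 2)*(h + 4)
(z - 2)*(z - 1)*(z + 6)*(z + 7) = z^4 + 10*z^3 + 5*z^2 - 100*z + 84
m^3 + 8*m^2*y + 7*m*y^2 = m*(m + y)*(m + 7*y)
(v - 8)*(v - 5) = v^2 - 13*v + 40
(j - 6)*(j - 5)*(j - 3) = j^3 - 14*j^2 + 63*j - 90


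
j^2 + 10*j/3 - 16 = (j - 8/3)*(j + 6)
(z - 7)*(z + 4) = z^2 - 3*z - 28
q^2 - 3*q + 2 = (q - 2)*(q - 1)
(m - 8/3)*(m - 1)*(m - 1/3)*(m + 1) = m^4 - 3*m^3 - m^2/9 + 3*m - 8/9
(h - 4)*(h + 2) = h^2 - 2*h - 8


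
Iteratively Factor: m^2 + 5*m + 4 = (m + 4)*(m + 1)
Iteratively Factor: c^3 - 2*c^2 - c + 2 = (c - 2)*(c^2 - 1) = (c - 2)*(c + 1)*(c - 1)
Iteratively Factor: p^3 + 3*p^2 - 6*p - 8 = (p + 1)*(p^2 + 2*p - 8) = (p + 1)*(p + 4)*(p - 2)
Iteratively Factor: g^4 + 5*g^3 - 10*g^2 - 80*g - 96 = (g - 4)*(g^3 + 9*g^2 + 26*g + 24) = (g - 4)*(g + 2)*(g^2 + 7*g + 12) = (g - 4)*(g + 2)*(g + 3)*(g + 4)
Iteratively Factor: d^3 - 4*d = (d - 2)*(d^2 + 2*d) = d*(d - 2)*(d + 2)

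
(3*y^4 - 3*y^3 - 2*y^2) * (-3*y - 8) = -9*y^5 - 15*y^4 + 30*y^3 + 16*y^2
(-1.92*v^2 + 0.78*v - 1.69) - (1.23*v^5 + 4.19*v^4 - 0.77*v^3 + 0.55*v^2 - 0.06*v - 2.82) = -1.23*v^5 - 4.19*v^4 + 0.77*v^3 - 2.47*v^2 + 0.84*v + 1.13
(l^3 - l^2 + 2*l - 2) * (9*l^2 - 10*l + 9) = 9*l^5 - 19*l^4 + 37*l^3 - 47*l^2 + 38*l - 18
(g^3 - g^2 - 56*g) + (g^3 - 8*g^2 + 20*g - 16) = 2*g^3 - 9*g^2 - 36*g - 16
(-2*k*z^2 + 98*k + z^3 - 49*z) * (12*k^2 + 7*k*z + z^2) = -24*k^3*z^2 + 1176*k^3 - 2*k^2*z^3 + 98*k^2*z + 5*k*z^4 - 245*k*z^2 + z^5 - 49*z^3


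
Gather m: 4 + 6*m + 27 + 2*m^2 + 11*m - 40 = 2*m^2 + 17*m - 9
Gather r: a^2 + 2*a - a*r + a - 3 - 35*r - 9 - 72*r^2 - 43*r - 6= a^2 + 3*a - 72*r^2 + r*(-a - 78) - 18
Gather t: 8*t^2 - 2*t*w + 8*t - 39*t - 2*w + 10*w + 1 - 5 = 8*t^2 + t*(-2*w - 31) + 8*w - 4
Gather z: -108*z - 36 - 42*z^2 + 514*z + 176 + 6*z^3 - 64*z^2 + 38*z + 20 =6*z^3 - 106*z^2 + 444*z + 160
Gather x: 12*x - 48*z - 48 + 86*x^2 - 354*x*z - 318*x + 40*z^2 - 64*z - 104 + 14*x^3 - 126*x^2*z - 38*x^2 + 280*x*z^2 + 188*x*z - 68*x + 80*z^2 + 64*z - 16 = 14*x^3 + x^2*(48 - 126*z) + x*(280*z^2 - 166*z - 374) + 120*z^2 - 48*z - 168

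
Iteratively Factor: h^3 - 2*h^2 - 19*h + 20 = (h - 5)*(h^2 + 3*h - 4) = (h - 5)*(h - 1)*(h + 4)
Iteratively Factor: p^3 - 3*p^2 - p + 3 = (p + 1)*(p^2 - 4*p + 3) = (p - 1)*(p + 1)*(p - 3)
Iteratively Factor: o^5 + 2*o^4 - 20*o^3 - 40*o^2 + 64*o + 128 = (o - 4)*(o^4 + 6*o^3 + 4*o^2 - 24*o - 32) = (o - 4)*(o + 4)*(o^3 + 2*o^2 - 4*o - 8) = (o - 4)*(o + 2)*(o + 4)*(o^2 - 4) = (o - 4)*(o - 2)*(o + 2)*(o + 4)*(o + 2)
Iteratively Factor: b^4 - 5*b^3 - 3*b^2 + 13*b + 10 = (b - 5)*(b^3 - 3*b - 2) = (b - 5)*(b + 1)*(b^2 - b - 2) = (b - 5)*(b + 1)^2*(b - 2)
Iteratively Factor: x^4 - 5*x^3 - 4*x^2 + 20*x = (x + 2)*(x^3 - 7*x^2 + 10*x) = (x - 5)*(x + 2)*(x^2 - 2*x) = (x - 5)*(x - 2)*(x + 2)*(x)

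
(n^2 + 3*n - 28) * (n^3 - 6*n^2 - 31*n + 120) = n^5 - 3*n^4 - 77*n^3 + 195*n^2 + 1228*n - 3360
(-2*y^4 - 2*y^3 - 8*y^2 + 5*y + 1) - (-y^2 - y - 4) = -2*y^4 - 2*y^3 - 7*y^2 + 6*y + 5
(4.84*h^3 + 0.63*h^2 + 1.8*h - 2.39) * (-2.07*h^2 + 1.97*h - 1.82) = -10.0188*h^5 + 8.2307*h^4 - 11.2937*h^3 + 7.3467*h^2 - 7.9843*h + 4.3498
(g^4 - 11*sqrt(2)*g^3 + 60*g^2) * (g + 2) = g^5 - 11*sqrt(2)*g^4 + 2*g^4 - 22*sqrt(2)*g^3 + 60*g^3 + 120*g^2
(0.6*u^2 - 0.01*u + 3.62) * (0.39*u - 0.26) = 0.234*u^3 - 0.1599*u^2 + 1.4144*u - 0.9412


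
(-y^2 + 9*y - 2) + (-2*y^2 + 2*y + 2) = -3*y^2 + 11*y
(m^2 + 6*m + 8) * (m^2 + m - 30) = m^4 + 7*m^3 - 16*m^2 - 172*m - 240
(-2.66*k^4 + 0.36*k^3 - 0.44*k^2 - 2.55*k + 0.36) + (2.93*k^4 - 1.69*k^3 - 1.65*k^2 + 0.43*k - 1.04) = 0.27*k^4 - 1.33*k^3 - 2.09*k^2 - 2.12*k - 0.68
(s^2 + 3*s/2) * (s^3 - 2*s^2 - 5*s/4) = s^5 - s^4/2 - 17*s^3/4 - 15*s^2/8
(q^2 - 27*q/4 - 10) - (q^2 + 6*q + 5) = -51*q/4 - 15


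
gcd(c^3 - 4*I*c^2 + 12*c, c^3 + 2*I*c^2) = c^2 + 2*I*c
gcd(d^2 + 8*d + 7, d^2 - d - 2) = d + 1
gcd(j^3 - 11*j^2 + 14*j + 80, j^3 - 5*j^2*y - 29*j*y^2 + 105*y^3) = 1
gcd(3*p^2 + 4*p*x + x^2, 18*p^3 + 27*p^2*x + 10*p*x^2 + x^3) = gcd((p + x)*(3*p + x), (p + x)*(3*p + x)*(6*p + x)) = 3*p^2 + 4*p*x + x^2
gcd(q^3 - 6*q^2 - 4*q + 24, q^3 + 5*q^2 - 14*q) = q - 2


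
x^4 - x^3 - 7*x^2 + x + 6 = (x - 3)*(x - 1)*(x + 1)*(x + 2)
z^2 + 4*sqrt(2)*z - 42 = (z - 3*sqrt(2))*(z + 7*sqrt(2))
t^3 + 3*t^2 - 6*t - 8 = (t - 2)*(t + 1)*(t + 4)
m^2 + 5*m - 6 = (m - 1)*(m + 6)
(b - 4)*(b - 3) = b^2 - 7*b + 12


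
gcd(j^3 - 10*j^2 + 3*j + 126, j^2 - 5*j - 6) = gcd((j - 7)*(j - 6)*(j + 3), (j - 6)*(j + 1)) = j - 6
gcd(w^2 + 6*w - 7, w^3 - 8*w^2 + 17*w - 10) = w - 1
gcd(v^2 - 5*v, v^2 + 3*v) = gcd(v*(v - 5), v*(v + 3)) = v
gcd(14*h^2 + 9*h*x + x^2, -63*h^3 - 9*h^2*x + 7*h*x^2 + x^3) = 7*h + x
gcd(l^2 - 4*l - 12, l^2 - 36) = l - 6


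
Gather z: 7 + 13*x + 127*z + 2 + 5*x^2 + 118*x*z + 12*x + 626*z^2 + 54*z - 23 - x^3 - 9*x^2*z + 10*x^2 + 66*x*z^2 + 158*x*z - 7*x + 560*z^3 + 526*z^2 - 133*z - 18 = -x^3 + 15*x^2 + 18*x + 560*z^3 + z^2*(66*x + 1152) + z*(-9*x^2 + 276*x + 48) - 32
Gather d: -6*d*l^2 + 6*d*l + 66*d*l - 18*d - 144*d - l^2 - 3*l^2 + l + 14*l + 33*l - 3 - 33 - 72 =d*(-6*l^2 + 72*l - 162) - 4*l^2 + 48*l - 108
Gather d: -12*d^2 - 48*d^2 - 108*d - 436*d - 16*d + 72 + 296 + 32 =-60*d^2 - 560*d + 400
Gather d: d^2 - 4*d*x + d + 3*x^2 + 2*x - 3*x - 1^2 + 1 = d^2 + d*(1 - 4*x) + 3*x^2 - x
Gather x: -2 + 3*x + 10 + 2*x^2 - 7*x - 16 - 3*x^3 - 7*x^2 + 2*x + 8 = -3*x^3 - 5*x^2 - 2*x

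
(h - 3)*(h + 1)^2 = h^3 - h^2 - 5*h - 3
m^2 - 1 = (m - 1)*(m + 1)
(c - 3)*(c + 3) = c^2 - 9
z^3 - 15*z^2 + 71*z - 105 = (z - 7)*(z - 5)*(z - 3)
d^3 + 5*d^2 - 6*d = d*(d - 1)*(d + 6)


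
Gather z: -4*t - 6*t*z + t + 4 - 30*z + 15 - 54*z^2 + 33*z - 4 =-3*t - 54*z^2 + z*(3 - 6*t) + 15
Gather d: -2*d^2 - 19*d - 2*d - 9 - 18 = -2*d^2 - 21*d - 27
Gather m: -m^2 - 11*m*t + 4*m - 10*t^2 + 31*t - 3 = -m^2 + m*(4 - 11*t) - 10*t^2 + 31*t - 3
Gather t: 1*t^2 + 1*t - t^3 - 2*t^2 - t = -t^3 - t^2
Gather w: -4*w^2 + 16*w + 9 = -4*w^2 + 16*w + 9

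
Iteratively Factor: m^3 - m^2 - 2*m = (m)*(m^2 - m - 2) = m*(m - 2)*(m + 1)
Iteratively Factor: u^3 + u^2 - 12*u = (u)*(u^2 + u - 12) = u*(u - 3)*(u + 4)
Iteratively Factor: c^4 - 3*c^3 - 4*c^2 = (c + 1)*(c^3 - 4*c^2) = (c - 4)*(c + 1)*(c^2) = c*(c - 4)*(c + 1)*(c)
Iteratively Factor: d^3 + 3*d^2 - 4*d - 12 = (d + 2)*(d^2 + d - 6) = (d + 2)*(d + 3)*(d - 2)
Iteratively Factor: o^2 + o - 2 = (o + 2)*(o - 1)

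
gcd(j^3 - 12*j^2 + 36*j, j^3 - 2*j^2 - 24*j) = j^2 - 6*j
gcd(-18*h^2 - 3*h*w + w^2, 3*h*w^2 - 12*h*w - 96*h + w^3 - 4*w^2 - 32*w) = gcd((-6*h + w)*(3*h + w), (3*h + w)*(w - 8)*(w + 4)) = 3*h + w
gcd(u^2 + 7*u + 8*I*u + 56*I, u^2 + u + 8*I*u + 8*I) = u + 8*I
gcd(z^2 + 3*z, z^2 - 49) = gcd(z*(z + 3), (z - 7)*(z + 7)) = 1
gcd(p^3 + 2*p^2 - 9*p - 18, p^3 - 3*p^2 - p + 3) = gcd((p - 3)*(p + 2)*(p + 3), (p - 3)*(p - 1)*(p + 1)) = p - 3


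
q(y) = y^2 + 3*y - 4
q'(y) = 2*y + 3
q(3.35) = 17.27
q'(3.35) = 9.70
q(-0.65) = -5.53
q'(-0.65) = 1.70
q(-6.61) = 19.86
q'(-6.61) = -10.22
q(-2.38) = -5.48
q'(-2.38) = -1.76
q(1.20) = 1.04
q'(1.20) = 5.40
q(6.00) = 50.00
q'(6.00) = 15.00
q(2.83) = 12.50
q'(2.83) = 8.66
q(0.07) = -3.79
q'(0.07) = 3.14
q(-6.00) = 14.00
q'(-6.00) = -9.00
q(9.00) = 104.00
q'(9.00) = 21.00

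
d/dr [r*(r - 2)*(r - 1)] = 3*r^2 - 6*r + 2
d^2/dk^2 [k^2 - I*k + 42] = 2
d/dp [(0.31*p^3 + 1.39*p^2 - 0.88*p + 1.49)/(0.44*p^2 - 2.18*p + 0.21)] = (0.1364*p^4 - 1.3516*p^3 - 2.4477*p^2 - 0.7274*p + 3.0634)/(0.1936*p^4 - 1.9184*p^3 + 4.9372*p^2 - 0.9156*p + 0.0441)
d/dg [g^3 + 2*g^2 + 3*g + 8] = 3*g^2 + 4*g + 3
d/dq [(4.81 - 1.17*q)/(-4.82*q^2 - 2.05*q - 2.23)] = (-5.6394*q^2 + 46.3684*q + 12.4696)/(23.2324*q^4 + 19.762*q^3 + 25.6997*q^2 + 9.143*q + 4.9729)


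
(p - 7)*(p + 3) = p^2 - 4*p - 21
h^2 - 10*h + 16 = (h - 8)*(h - 2)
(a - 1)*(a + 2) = a^2 + a - 2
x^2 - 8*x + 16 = (x - 4)^2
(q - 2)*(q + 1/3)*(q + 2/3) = q^3 - q^2 - 16*q/9 - 4/9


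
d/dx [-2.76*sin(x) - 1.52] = -2.76*cos(x)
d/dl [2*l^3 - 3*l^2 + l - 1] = 6*l^2 - 6*l + 1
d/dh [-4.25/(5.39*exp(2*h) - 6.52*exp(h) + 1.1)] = (45.815*exp(h) - 27.71)*exp(h)/(5.39*exp(2*h) - 6.52*exp(h) + 1.1)^2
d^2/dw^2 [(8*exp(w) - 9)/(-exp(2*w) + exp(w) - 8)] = (-8*exp(4*w) + 28*exp(3*w) + 357*exp(2*w) - 343*exp(w) - 440)*exp(w)/(exp(6*w) - 3*exp(5*w) + 27*exp(4*w) - 49*exp(3*w) + 216*exp(2*w) - 192*exp(w) + 512)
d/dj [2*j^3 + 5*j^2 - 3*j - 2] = 6*j^2 + 10*j - 3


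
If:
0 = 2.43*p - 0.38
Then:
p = 0.16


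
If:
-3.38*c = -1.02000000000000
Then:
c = 0.30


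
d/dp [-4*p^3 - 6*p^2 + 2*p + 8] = -12*p^2 - 12*p + 2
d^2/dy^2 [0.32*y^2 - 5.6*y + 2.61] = 0.640000000000000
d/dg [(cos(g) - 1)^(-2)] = 2*sin(g)/(cos(g) - 1)^3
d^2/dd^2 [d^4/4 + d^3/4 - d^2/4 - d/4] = 3*d^2 + 3*d/2 - 1/2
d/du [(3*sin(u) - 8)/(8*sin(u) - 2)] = 29*cos(u)/(2*(4*sin(u) - 1)^2)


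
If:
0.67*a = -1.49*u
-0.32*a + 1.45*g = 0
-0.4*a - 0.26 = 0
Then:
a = -0.65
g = -0.14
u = 0.29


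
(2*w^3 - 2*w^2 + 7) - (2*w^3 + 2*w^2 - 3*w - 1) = -4*w^2 + 3*w + 8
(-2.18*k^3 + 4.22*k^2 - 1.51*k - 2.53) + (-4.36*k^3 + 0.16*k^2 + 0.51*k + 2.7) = -6.54*k^3 + 4.38*k^2 - 1.0*k + 0.17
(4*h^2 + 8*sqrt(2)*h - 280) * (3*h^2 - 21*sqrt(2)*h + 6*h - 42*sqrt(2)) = 12*h^4 - 60*sqrt(2)*h^3 + 24*h^3 - 1176*h^2 - 120*sqrt(2)*h^2 - 2352*h + 5880*sqrt(2)*h + 11760*sqrt(2)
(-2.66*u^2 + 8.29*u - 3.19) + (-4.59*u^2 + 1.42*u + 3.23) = -7.25*u^2 + 9.71*u + 0.04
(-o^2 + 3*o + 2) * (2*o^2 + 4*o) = -2*o^4 + 2*o^3 + 16*o^2 + 8*o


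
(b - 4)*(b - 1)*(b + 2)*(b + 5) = b^4 + 2*b^3 - 21*b^2 - 22*b + 40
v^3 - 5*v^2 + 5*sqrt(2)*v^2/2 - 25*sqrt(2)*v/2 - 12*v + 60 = (v - 5)*(v - 3*sqrt(2)/2)*(v + 4*sqrt(2))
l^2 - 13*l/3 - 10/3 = (l - 5)*(l + 2/3)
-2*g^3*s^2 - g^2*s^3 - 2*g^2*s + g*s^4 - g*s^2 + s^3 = s*(-2*g + s)*(g + s)*(g*s + 1)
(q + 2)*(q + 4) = q^2 + 6*q + 8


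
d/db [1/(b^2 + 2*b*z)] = 2*(-b - z)/(b^2*(b + 2*z)^2)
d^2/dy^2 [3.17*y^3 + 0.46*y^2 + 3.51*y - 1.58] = 19.02*y + 0.92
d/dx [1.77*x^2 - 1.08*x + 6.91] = 3.54*x - 1.08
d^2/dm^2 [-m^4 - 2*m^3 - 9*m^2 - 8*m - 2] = -12*m^2 - 12*m - 18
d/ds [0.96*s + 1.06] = 0.960000000000000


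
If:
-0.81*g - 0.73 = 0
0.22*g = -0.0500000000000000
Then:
No Solution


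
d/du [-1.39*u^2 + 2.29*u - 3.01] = 2.29 - 2.78*u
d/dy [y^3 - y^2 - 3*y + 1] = 3*y^2 - 2*y - 3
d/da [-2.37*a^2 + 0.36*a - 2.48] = 0.36 - 4.74*a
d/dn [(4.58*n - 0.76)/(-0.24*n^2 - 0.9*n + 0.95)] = (1.0992*n^2 - 0.3648*n + 3.667)/(0.0576*n^4 + 0.432*n^3 + 0.354*n^2 - 1.71*n + 0.9025)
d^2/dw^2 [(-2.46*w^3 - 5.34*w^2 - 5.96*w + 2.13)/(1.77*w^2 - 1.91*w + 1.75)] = (1.4210854715202e-14*w^4 - 76.158996*w^3 + 188.617662*w^2 + 22.358754*w - 70.204544)/(5.545233*w^6 - 17.951517*w^5 + 35.819136*w^4 - 42.465221*w^3 + 35.4144*w^2 - 17.548125*w + 5.359375)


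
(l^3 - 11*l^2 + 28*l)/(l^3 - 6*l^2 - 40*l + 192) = l*(l - 7)/(l^2 - 2*l - 48)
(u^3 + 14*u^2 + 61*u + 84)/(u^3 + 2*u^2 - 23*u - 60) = (u + 7)/(u - 5)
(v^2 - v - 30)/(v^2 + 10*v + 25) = (v - 6)/(v + 5)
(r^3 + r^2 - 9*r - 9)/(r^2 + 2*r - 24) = (r^3 + r^2 - 9*r - 9)/(r^2 + 2*r - 24)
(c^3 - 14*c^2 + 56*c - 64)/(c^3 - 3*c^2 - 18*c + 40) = (c^2 - 12*c + 32)/(c^2 - c - 20)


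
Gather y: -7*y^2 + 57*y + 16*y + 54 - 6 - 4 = -7*y^2 + 73*y + 44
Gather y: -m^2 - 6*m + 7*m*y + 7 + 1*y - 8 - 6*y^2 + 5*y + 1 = -m^2 - 6*m - 6*y^2 + y*(7*m + 6)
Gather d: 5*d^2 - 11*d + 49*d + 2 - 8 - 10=5*d^2 + 38*d - 16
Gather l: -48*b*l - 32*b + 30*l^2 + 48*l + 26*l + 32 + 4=-32*b + 30*l^2 + l*(74 - 48*b) + 36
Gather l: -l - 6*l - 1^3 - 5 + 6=-7*l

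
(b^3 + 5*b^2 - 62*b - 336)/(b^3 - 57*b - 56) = (b + 6)/(b + 1)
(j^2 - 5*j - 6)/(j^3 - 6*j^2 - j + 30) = (j^2 - 5*j - 6)/(j^3 - 6*j^2 - j + 30)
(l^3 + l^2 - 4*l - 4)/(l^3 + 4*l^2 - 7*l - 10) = (l + 2)/(l + 5)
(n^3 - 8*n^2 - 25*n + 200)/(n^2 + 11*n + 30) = (n^2 - 13*n + 40)/(n + 6)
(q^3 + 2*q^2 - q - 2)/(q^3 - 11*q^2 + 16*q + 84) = (q^2 - 1)/(q^2 - 13*q + 42)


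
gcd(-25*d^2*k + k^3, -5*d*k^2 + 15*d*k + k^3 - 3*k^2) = 5*d*k - k^2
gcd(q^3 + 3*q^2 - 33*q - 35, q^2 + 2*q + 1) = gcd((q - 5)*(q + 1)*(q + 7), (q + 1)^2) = q + 1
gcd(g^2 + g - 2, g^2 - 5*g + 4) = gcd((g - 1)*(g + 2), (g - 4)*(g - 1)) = g - 1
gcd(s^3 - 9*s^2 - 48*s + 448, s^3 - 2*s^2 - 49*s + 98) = s + 7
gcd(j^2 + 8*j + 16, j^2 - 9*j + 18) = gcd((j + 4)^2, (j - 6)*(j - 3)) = 1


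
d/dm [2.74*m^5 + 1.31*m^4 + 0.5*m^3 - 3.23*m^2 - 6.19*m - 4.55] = 13.7*m^4 + 5.24*m^3 + 1.5*m^2 - 6.46*m - 6.19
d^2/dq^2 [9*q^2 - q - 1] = 18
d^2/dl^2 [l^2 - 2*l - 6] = 2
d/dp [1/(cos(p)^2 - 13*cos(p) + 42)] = (2*cos(p) - 13)*sin(p)/(cos(p)^2 - 13*cos(p) + 42)^2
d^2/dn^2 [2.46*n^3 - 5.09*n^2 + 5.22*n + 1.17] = 14.76*n - 10.18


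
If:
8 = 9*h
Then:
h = 8/9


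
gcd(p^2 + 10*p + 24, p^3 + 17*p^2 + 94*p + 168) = p^2 + 10*p + 24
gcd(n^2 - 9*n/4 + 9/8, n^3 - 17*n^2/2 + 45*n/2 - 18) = n - 3/2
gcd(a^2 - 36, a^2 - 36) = a^2 - 36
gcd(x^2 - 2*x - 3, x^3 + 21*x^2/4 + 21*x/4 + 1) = x + 1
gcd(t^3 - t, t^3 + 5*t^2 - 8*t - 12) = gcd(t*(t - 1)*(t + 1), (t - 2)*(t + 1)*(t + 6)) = t + 1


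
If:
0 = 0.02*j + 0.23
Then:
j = -11.50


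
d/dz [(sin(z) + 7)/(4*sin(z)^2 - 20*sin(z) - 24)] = (-14*sin(z) + cos(z)^2 + 28)*cos(z)/(4*(sin(z) - 6)^2*(sin(z) + 1)^2)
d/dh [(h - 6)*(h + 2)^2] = (h + 2)*(3*h - 10)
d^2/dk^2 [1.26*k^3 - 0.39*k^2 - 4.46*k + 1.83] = 7.56*k - 0.78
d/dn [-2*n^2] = -4*n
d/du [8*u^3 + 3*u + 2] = 24*u^2 + 3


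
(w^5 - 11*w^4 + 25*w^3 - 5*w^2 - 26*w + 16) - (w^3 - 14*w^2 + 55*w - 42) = w^5 - 11*w^4 + 24*w^3 + 9*w^2 - 81*w + 58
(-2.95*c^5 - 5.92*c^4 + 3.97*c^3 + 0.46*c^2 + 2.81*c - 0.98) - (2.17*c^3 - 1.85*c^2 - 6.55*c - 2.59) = -2.95*c^5 - 5.92*c^4 + 1.8*c^3 + 2.31*c^2 + 9.36*c + 1.61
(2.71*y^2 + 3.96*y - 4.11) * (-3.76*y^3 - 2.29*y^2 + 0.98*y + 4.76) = -10.1896*y^5 - 21.0955*y^4 + 9.041*y^3 + 26.1923*y^2 + 14.8218*y - 19.5636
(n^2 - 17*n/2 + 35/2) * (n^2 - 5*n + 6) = n^4 - 27*n^3/2 + 66*n^2 - 277*n/2 + 105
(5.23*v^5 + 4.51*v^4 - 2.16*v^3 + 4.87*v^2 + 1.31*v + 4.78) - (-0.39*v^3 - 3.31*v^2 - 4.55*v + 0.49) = 5.23*v^5 + 4.51*v^4 - 1.77*v^3 + 8.18*v^2 + 5.86*v + 4.29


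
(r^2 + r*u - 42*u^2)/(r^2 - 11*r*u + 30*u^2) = (r + 7*u)/(r - 5*u)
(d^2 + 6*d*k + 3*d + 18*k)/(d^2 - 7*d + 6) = (d^2 + 6*d*k + 3*d + 18*k)/(d^2 - 7*d + 6)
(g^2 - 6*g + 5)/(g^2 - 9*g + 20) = (g - 1)/(g - 4)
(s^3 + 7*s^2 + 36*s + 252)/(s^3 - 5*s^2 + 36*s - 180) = (s + 7)/(s - 5)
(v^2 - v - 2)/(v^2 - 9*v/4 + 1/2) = 4*(v + 1)/(4*v - 1)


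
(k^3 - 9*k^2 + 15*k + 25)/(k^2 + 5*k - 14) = (k^3 - 9*k^2 + 15*k + 25)/(k^2 + 5*k - 14)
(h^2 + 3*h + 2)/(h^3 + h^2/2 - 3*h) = 2*(h + 1)/(h*(2*h - 3))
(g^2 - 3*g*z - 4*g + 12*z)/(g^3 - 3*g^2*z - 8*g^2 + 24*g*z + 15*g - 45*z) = (g - 4)/(g^2 - 8*g + 15)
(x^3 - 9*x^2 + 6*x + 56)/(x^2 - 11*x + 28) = x + 2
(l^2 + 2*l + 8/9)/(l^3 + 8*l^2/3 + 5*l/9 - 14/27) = 3*(3*l + 4)/(9*l^2 + 18*l - 7)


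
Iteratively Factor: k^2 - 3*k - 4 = (k + 1)*(k - 4)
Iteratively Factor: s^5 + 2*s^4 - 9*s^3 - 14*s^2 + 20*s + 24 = (s - 2)*(s^4 + 4*s^3 - s^2 - 16*s - 12) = (s - 2)*(s + 3)*(s^3 + s^2 - 4*s - 4) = (s - 2)^2*(s + 3)*(s^2 + 3*s + 2) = (s - 2)^2*(s + 1)*(s + 3)*(s + 2)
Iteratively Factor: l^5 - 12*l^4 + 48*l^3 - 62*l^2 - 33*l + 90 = (l - 3)*(l^4 - 9*l^3 + 21*l^2 + l - 30) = (l - 3)*(l + 1)*(l^3 - 10*l^2 + 31*l - 30) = (l - 3)^2*(l + 1)*(l^2 - 7*l + 10) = (l - 3)^2*(l - 2)*(l + 1)*(l - 5)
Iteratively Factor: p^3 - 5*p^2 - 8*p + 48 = (p - 4)*(p^2 - p - 12) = (p - 4)^2*(p + 3)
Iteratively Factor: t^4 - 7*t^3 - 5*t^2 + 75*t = (t - 5)*(t^3 - 2*t^2 - 15*t) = (t - 5)^2*(t^2 + 3*t) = t*(t - 5)^2*(t + 3)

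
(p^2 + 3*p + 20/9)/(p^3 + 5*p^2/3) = (p + 4/3)/p^2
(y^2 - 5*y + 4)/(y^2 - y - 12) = (y - 1)/(y + 3)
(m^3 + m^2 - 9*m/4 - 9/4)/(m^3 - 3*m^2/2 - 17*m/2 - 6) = (m - 3/2)/(m - 4)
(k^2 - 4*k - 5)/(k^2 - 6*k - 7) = (k - 5)/(k - 7)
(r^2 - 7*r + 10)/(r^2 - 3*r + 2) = (r - 5)/(r - 1)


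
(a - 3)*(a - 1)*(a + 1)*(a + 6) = a^4 + 3*a^3 - 19*a^2 - 3*a + 18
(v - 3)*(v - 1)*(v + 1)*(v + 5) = v^4 + 2*v^3 - 16*v^2 - 2*v + 15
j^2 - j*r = j*(j - r)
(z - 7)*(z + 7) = z^2 - 49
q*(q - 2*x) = q^2 - 2*q*x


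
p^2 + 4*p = p*(p + 4)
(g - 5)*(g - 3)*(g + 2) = g^3 - 6*g^2 - g + 30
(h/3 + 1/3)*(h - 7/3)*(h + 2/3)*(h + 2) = h^4/3 + 4*h^3/9 - 41*h^2/27 - 8*h/3 - 28/27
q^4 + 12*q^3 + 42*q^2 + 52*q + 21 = (q + 1)^2*(q + 3)*(q + 7)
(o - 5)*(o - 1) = o^2 - 6*o + 5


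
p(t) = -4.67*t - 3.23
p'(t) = -4.67000000000000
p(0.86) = -7.25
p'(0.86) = -4.67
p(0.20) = -4.16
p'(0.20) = -4.67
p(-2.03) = 6.25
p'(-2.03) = -4.67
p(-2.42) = 8.07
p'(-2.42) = -4.67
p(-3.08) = 11.15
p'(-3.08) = -4.67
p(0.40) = -5.10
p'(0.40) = -4.67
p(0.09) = -3.65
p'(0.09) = -4.67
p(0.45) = -5.33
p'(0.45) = -4.67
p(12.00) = -59.27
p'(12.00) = -4.67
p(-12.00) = 52.81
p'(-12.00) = -4.67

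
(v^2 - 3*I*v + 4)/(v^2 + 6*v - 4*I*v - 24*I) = (v + I)/(v + 6)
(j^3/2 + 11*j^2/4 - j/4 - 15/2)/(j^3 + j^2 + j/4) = (2*j^3 + 11*j^2 - j - 30)/(j*(4*j^2 + 4*j + 1))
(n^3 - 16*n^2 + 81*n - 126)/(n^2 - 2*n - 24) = (n^2 - 10*n + 21)/(n + 4)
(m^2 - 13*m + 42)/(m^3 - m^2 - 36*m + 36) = (m - 7)/(m^2 + 5*m - 6)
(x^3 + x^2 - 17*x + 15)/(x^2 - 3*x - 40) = (x^2 - 4*x + 3)/(x - 8)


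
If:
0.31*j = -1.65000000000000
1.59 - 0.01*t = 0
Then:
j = -5.32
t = 159.00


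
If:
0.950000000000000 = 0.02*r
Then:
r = 47.50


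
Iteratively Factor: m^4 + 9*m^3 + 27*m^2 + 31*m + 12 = (m + 4)*(m^3 + 5*m^2 + 7*m + 3) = (m + 1)*(m + 4)*(m^2 + 4*m + 3) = (m + 1)^2*(m + 4)*(m + 3)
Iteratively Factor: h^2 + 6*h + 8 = (h + 2)*(h + 4)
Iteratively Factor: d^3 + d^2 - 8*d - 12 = (d - 3)*(d^2 + 4*d + 4) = (d - 3)*(d + 2)*(d + 2)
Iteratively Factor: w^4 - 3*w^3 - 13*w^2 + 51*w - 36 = (w - 3)*(w^3 - 13*w + 12) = (w - 3)^2*(w^2 + 3*w - 4) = (w - 3)^2*(w - 1)*(w + 4)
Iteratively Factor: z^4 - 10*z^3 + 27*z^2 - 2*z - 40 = (z - 2)*(z^3 - 8*z^2 + 11*z + 20) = (z - 5)*(z - 2)*(z^2 - 3*z - 4) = (z - 5)*(z - 4)*(z - 2)*(z + 1)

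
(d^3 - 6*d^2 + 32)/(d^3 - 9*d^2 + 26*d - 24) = (d^2 - 2*d - 8)/(d^2 - 5*d + 6)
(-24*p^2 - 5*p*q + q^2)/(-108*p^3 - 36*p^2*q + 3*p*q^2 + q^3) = (8*p - q)/(36*p^2 - q^2)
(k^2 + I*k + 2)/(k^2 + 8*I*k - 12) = (k - I)/(k + 6*I)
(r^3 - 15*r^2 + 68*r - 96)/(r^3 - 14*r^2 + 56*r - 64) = (r - 3)/(r - 2)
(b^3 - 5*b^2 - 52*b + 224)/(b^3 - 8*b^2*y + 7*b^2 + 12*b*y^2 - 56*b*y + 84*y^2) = (b^2 - 12*b + 32)/(b^2 - 8*b*y + 12*y^2)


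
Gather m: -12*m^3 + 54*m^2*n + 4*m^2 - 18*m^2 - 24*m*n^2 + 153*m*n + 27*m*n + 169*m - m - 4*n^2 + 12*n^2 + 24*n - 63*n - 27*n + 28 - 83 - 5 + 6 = -12*m^3 + m^2*(54*n - 14) + m*(-24*n^2 + 180*n + 168) + 8*n^2 - 66*n - 54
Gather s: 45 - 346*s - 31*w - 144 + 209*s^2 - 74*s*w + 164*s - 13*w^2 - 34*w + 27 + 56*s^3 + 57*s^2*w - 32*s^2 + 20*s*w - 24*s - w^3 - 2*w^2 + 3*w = 56*s^3 + s^2*(57*w + 177) + s*(-54*w - 206) - w^3 - 15*w^2 - 62*w - 72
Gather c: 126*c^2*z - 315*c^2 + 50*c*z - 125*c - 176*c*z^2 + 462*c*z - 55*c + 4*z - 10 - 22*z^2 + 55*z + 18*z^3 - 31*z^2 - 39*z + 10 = c^2*(126*z - 315) + c*(-176*z^2 + 512*z - 180) + 18*z^3 - 53*z^2 + 20*z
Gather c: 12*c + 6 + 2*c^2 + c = 2*c^2 + 13*c + 6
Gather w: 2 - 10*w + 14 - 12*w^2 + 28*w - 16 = -12*w^2 + 18*w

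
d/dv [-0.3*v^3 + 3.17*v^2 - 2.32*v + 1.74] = -0.9*v^2 + 6.34*v - 2.32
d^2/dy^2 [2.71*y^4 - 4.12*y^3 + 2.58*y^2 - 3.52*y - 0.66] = 32.52*y^2 - 24.72*y + 5.16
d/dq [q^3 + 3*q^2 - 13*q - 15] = 3*q^2 + 6*q - 13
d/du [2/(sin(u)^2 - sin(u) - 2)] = 2*(1 - 2*sin(u))*cos(u)/(sin(u) + cos(u)^2 + 1)^2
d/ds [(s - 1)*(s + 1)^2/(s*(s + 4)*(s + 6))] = (9*s^4 + 50*s^3 + 37*s^2 + 20*s + 24)/(s^2*(s^4 + 20*s^3 + 148*s^2 + 480*s + 576))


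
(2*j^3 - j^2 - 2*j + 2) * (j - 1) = 2*j^4 - 3*j^3 - j^2 + 4*j - 2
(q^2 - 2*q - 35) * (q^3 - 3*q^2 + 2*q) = q^5 - 5*q^4 - 27*q^3 + 101*q^2 - 70*q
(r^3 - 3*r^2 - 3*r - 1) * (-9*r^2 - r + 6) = -9*r^5 + 26*r^4 + 36*r^3 - 6*r^2 - 17*r - 6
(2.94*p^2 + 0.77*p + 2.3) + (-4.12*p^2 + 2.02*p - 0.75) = -1.18*p^2 + 2.79*p + 1.55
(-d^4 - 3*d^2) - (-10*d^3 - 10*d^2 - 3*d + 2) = -d^4 + 10*d^3 + 7*d^2 + 3*d - 2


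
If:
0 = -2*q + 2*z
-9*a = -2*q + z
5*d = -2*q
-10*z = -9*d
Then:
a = 0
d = 0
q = 0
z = 0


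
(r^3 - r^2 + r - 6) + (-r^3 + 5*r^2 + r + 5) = 4*r^2 + 2*r - 1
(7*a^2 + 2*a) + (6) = 7*a^2 + 2*a + 6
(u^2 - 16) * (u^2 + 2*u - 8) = u^4 + 2*u^3 - 24*u^2 - 32*u + 128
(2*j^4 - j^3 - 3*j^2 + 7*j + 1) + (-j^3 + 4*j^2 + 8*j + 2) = 2*j^4 - 2*j^3 + j^2 + 15*j + 3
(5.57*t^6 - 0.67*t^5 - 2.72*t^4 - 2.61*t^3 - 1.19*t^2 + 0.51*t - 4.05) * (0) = 0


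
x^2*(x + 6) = x^3 + 6*x^2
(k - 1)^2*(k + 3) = k^3 + k^2 - 5*k + 3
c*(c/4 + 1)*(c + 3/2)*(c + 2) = c^4/4 + 15*c^3/8 + 17*c^2/4 + 3*c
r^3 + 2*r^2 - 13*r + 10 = (r - 2)*(r - 1)*(r + 5)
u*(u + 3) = u^2 + 3*u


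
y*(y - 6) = y^2 - 6*y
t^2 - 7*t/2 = t*(t - 7/2)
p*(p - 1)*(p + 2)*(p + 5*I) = p^4 + p^3 + 5*I*p^3 - 2*p^2 + 5*I*p^2 - 10*I*p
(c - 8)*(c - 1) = c^2 - 9*c + 8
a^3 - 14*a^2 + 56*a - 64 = (a - 8)*(a - 4)*(a - 2)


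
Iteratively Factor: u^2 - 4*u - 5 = (u + 1)*(u - 5)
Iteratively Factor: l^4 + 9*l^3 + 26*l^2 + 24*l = (l + 2)*(l^3 + 7*l^2 + 12*l) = (l + 2)*(l + 4)*(l^2 + 3*l) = (l + 2)*(l + 3)*(l + 4)*(l)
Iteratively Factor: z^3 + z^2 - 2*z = (z - 1)*(z^2 + 2*z) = (z - 1)*(z + 2)*(z)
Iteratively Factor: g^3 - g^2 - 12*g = (g)*(g^2 - g - 12) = g*(g - 4)*(g + 3)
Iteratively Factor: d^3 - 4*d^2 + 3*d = (d)*(d^2 - 4*d + 3) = d*(d - 3)*(d - 1)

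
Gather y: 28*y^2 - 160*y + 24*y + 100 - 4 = 28*y^2 - 136*y + 96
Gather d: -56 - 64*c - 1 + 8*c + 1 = -56*c - 56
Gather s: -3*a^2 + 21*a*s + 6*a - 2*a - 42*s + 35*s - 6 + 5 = -3*a^2 + 4*a + s*(21*a - 7) - 1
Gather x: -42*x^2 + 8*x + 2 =-42*x^2 + 8*x + 2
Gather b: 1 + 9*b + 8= 9*b + 9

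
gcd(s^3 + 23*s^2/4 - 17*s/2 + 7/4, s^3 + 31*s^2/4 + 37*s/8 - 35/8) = s + 7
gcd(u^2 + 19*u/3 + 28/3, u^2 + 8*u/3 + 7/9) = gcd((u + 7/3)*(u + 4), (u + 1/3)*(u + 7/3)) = u + 7/3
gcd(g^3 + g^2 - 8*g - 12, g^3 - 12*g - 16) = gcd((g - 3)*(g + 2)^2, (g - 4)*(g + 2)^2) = g^2 + 4*g + 4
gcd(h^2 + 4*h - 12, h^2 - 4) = h - 2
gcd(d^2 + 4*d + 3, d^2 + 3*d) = d + 3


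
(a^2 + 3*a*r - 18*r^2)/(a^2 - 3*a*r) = (a + 6*r)/a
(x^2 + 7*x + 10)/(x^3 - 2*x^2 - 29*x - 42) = (x + 5)/(x^2 - 4*x - 21)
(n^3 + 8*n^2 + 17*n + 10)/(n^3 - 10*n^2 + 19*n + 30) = (n^2 + 7*n + 10)/(n^2 - 11*n + 30)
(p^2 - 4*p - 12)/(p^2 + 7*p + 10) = (p - 6)/(p + 5)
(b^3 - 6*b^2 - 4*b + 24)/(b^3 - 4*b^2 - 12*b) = (b - 2)/b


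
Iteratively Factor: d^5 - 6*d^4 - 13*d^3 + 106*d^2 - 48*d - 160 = (d + 4)*(d^4 - 10*d^3 + 27*d^2 - 2*d - 40) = (d + 1)*(d + 4)*(d^3 - 11*d^2 + 38*d - 40) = (d - 5)*(d + 1)*(d + 4)*(d^2 - 6*d + 8) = (d - 5)*(d - 4)*(d + 1)*(d + 4)*(d - 2)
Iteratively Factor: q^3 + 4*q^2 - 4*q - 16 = (q - 2)*(q^2 + 6*q + 8) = (q - 2)*(q + 4)*(q + 2)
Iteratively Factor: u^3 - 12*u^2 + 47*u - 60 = (u - 4)*(u^2 - 8*u + 15) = (u - 5)*(u - 4)*(u - 3)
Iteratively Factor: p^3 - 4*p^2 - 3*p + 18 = (p - 3)*(p^2 - p - 6) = (p - 3)*(p + 2)*(p - 3)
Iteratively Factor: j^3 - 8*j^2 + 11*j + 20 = (j - 4)*(j^2 - 4*j - 5) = (j - 5)*(j - 4)*(j + 1)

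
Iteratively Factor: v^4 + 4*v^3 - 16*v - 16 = (v - 2)*(v^3 + 6*v^2 + 12*v + 8) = (v - 2)*(v + 2)*(v^2 + 4*v + 4) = (v - 2)*(v + 2)^2*(v + 2)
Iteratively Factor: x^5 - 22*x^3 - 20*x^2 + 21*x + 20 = (x - 5)*(x^4 + 5*x^3 + 3*x^2 - 5*x - 4) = (x - 5)*(x + 1)*(x^3 + 4*x^2 - x - 4) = (x - 5)*(x + 1)*(x + 4)*(x^2 - 1) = (x - 5)*(x + 1)^2*(x + 4)*(x - 1)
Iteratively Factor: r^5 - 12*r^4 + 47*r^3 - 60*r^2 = (r)*(r^4 - 12*r^3 + 47*r^2 - 60*r) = r*(r - 3)*(r^3 - 9*r^2 + 20*r) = r^2*(r - 3)*(r^2 - 9*r + 20) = r^2*(r - 4)*(r - 3)*(r - 5)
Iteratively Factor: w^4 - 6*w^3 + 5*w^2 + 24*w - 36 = (w - 2)*(w^3 - 4*w^2 - 3*w + 18) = (w - 3)*(w - 2)*(w^2 - w - 6) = (w - 3)^2*(w - 2)*(w + 2)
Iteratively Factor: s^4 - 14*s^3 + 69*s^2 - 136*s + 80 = (s - 5)*(s^3 - 9*s^2 + 24*s - 16) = (s - 5)*(s - 1)*(s^2 - 8*s + 16) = (s - 5)*(s - 4)*(s - 1)*(s - 4)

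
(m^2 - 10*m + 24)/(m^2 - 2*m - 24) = (m - 4)/(m + 4)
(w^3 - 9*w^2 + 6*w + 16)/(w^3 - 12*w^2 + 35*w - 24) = (w^2 - w - 2)/(w^2 - 4*w + 3)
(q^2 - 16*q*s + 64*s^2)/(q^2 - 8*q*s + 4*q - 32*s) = (q - 8*s)/(q + 4)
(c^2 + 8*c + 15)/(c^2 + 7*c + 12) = (c + 5)/(c + 4)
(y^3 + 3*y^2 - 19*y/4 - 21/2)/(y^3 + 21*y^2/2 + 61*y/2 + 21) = (y^2 - y/2 - 3)/(y^2 + 7*y + 6)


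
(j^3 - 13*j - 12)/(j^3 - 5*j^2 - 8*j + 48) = (j + 1)/(j - 4)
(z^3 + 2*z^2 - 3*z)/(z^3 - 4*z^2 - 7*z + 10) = z*(z + 3)/(z^2 - 3*z - 10)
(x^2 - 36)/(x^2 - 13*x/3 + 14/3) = 3*(x^2 - 36)/(3*x^2 - 13*x + 14)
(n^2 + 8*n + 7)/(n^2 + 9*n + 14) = (n + 1)/(n + 2)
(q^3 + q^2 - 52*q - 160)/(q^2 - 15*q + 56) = (q^2 + 9*q + 20)/(q - 7)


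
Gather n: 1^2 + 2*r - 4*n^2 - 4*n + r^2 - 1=-4*n^2 - 4*n + r^2 + 2*r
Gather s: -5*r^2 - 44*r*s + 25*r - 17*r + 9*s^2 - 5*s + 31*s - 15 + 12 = -5*r^2 + 8*r + 9*s^2 + s*(26 - 44*r) - 3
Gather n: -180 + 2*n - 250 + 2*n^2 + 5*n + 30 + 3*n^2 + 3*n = 5*n^2 + 10*n - 400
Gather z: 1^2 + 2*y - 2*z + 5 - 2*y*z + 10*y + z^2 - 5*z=12*y + z^2 + z*(-2*y - 7) + 6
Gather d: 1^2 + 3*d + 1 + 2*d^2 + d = 2*d^2 + 4*d + 2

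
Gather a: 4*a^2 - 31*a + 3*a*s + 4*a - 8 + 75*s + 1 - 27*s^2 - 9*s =4*a^2 + a*(3*s - 27) - 27*s^2 + 66*s - 7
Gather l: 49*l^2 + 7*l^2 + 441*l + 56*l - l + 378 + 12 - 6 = 56*l^2 + 496*l + 384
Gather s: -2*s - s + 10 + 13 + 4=27 - 3*s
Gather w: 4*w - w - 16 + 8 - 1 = 3*w - 9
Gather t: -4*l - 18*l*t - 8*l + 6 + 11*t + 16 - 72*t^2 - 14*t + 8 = -12*l - 72*t^2 + t*(-18*l - 3) + 30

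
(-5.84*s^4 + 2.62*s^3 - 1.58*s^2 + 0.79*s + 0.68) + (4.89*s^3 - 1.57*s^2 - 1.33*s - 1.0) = -5.84*s^4 + 7.51*s^3 - 3.15*s^2 - 0.54*s - 0.32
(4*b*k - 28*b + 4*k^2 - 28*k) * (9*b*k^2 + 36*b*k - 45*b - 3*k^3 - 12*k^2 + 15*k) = 36*b^2*k^3 - 108*b^2*k^2 - 1188*b^2*k + 1260*b^2 + 24*b*k^4 - 72*b*k^3 - 792*b*k^2 + 840*b*k - 12*k^5 + 36*k^4 + 396*k^3 - 420*k^2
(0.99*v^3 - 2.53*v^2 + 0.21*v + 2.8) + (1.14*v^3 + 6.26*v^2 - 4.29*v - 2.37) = 2.13*v^3 + 3.73*v^2 - 4.08*v + 0.43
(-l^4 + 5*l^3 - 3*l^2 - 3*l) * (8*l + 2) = -8*l^5 + 38*l^4 - 14*l^3 - 30*l^2 - 6*l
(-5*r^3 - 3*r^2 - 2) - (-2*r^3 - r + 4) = -3*r^3 - 3*r^2 + r - 6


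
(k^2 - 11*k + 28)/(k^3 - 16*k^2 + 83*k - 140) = 1/(k - 5)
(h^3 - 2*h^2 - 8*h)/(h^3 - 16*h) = (h + 2)/(h + 4)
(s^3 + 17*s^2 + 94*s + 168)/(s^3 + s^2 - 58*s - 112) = (s^2 + 10*s + 24)/(s^2 - 6*s - 16)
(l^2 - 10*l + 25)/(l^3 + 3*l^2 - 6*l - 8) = (l^2 - 10*l + 25)/(l^3 + 3*l^2 - 6*l - 8)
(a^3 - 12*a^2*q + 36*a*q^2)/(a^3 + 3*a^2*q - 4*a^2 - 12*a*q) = (a^2 - 12*a*q + 36*q^2)/(a^2 + 3*a*q - 4*a - 12*q)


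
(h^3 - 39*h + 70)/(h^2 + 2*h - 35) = h - 2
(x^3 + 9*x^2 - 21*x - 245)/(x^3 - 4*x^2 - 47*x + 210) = (x + 7)/(x - 6)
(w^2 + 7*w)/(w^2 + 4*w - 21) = w/(w - 3)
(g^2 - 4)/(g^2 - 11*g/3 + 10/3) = 3*(g + 2)/(3*g - 5)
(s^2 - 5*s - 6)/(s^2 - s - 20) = (-s^2 + 5*s + 6)/(-s^2 + s + 20)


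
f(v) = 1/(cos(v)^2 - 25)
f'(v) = 2*sin(v)*cos(v)/(cos(v)^2 - 25)^2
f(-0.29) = -0.04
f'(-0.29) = -0.00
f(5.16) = -0.04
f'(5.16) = -0.00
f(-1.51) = -0.04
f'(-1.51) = -0.00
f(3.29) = -0.04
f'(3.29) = 0.00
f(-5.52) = -0.04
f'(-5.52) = 0.00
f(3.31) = -0.04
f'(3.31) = 0.00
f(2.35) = -0.04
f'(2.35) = -0.00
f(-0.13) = -0.04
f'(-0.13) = -0.00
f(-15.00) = -0.04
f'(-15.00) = 0.00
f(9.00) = -0.04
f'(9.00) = 0.00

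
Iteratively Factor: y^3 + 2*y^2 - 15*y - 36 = (y - 4)*(y^2 + 6*y + 9) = (y - 4)*(y + 3)*(y + 3)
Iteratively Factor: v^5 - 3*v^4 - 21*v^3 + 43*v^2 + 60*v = (v - 5)*(v^4 + 2*v^3 - 11*v^2 - 12*v) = (v - 5)*(v + 1)*(v^3 + v^2 - 12*v) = (v - 5)*(v + 1)*(v + 4)*(v^2 - 3*v) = (v - 5)*(v - 3)*(v + 1)*(v + 4)*(v)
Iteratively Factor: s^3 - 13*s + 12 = (s + 4)*(s^2 - 4*s + 3) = (s - 3)*(s + 4)*(s - 1)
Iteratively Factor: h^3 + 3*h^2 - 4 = (h + 2)*(h^2 + h - 2) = (h - 1)*(h + 2)*(h + 2)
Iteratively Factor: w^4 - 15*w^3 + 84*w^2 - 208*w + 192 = (w - 4)*(w^3 - 11*w^2 + 40*w - 48) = (w - 4)^2*(w^2 - 7*w + 12) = (w - 4)^3*(w - 3)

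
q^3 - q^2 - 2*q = q*(q - 2)*(q + 1)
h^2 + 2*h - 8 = (h - 2)*(h + 4)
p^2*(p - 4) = p^3 - 4*p^2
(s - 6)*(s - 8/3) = s^2 - 26*s/3 + 16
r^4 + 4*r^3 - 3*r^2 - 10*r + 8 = (r - 1)^2*(r + 2)*(r + 4)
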